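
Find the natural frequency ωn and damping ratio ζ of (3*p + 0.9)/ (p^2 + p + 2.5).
Underdamped: complex pole -0.5 + 1.5j. ωn = |pole| = 1.581, ζ = -Re(pole)/ωn = 0.3162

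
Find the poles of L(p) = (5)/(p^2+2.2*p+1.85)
Set denominator = 0: p^2 + 2.2*p + 1.85 = 0 → Poles: -1.1 + 0.8j, -1.1 - 0.8j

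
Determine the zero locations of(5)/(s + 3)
Numerator is a nonzero constant (5) → Zeros: none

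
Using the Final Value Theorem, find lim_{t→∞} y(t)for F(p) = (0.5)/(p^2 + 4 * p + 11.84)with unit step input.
FVT: lim_{t→∞} y(t) = lim_{p→0} p*Y(p) where Y(p) = F(p)/p.
= lim_{p→0} F(p) = F(0) = num(0)/den(0) = 0.5/11.84 = 0.04223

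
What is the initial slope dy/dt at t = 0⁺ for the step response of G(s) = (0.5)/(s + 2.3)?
IVT: y'(0⁺) = lim_{s→∞} s²·Y(s) = lim_{s→∞} s·G(s).
deg(num) = 0, deg(den) = 1, relative degree = 1, so s·G(s) → (leading num)/(leading den) = 0.5/1 = 0.5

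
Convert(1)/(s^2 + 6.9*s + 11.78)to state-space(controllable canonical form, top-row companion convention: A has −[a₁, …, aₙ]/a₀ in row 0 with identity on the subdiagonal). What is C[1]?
Reachable canonical form: C = numerator coefficients (right-aligned, zero-padded to length n).
num = 1, C = [[0, 1]].
C[1] = 1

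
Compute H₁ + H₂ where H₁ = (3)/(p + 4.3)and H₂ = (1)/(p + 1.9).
Parallel: H = H₁ + H₂ = (n₁·d₂ + n₂·d₁)/(d₁·d₂).
n₁·d₂ = 3*p + 5.7. n₂·d₁ = p + 4.3. Sum = 4*p + 10. d₁·d₂ = p^2 + 6.2*p + 8.17.
H(p) = (4*p + 10)/(p^2 + 6.2*p + 8.17)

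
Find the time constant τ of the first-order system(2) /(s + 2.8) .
First-order system: τ = -1/pole. Pole = -2.8. τ = -1/(-2.8) = 0.3571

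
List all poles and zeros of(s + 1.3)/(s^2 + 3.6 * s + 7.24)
Set denominator = 0: s^2 + 3.6*s + 7.24 = 0 → Poles: -1.8 + 2j, -1.8 - 2j
Set numerator = 0: s + 1.3 = 0 → Zeros: -1.3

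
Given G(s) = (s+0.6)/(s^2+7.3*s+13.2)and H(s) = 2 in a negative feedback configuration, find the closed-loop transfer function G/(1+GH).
Closed-loop T = G/(1+GH).
Numerator: G_num * H_den = s + 0.6.
Denominator: G_den * H_den + G_num * H_num = (s^2 + 7.3*s + 13.2) + (2*s + 1.2) = s^2 + 9.3*s + 14.4.
T(s) = (s + 0.6)/(s^2 + 9.3*s + 14.4)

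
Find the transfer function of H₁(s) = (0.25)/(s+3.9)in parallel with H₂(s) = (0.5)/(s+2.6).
Parallel: H = H₁ + H₂ = (n₁·d₂ + n₂·d₁)/(d₁·d₂).
n₁·d₂ = 0.25*s + 0.65. n₂·d₁ = 0.5*s + 1.95. Sum = 0.75*s + 2.6. d₁·d₂ = s^2 + 6.5*s + 10.14.
H(s) = (0.75*s + 2.6)/(s^2 + 6.5*s + 10.14)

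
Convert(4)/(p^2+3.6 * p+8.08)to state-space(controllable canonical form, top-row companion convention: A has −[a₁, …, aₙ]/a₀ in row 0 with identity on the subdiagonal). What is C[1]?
Reachable canonical form: C = numerator coefficients (right-aligned, zero-padded to length n).
num = 4, C = [[0, 4]].
C[1] = 4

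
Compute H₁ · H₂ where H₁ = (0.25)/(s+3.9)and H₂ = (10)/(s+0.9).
Series: H = H₁ · H₂ = (n₁·n₂)/(d₁·d₂).
Num: n₁·n₂ = 2.5. Den: d₁·d₂ = s^2 + 4.8*s + 3.51.
H(s) = (2.5)/(s^2 + 4.8*s + 3.51)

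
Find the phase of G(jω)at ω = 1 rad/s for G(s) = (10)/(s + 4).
Substitute s = j*1: G(j1) = 2.35294 - 0.588235j.
∠G(j1) = atan2(Im, Re) = atan2(-0.588235, 2.35294) = -14.04°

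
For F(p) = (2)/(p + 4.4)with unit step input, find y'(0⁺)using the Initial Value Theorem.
IVT: y'(0⁺) = lim_{p→∞} p²·Y(p) = lim_{p→∞} p·F(p).
deg(num) = 0, deg(den) = 1, relative degree = 1, so p·F(p) → (leading num)/(leading den) = 2/1 = 2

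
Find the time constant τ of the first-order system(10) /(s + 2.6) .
First-order system: τ = -1/pole. Pole = -2.6. τ = -1/(-2.6) = 0.3846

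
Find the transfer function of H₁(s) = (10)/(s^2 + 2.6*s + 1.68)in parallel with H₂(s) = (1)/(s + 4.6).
Parallel: H = H₁ + H₂ = (n₁·d₂ + n₂·d₁)/(d₁·d₂).
n₁·d₂ = 10*s + 46. n₂·d₁ = s^2 + 2.6*s + 1.68. Sum = s^2 + 12.6*s + 47.68. d₁·d₂ = s^3 + 7.2*s^2 + 13.64*s + 7.728.
H(s) = (s^2 + 12.6*s + 47.68)/(s^3 + 7.2*s^2 + 13.64*s + 7.728)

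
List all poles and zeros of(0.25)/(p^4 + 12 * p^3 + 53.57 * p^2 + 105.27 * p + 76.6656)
Set denominator = 0: p^4 + 12*p^3 + 53.57*p^2 + 105.27*p + 76.6656 = (p + 3.3)(p + 3.3)(p + 3.2)(p + 2.2) = 0 → Poles: -2.2, -3.2, -3.3, -3.3
Numerator is a nonzero constant (0.25) → Zeros: none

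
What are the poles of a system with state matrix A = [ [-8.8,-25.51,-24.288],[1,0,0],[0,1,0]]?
Eigenvalues solve det(λI - A) = 0.
Characteristic polynomial: λ^3 + 8.8*λ^2 + 25.51*λ + 24.288 = 0.
Factor: (λ + 2.3)(λ + 3.3)(λ + 3.2) = 0.
Roots: -2.3, -3.2, -3.3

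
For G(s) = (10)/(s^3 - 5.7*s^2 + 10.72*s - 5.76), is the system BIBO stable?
Denominator: s^3 - 5.7*s^2 + 10.72*s - 5.76 = (s - 0.9)(s^2 - 4.8*s + 6.4). Poles: 0.9, 2.4 + 0.8j, 2.4 - 0.8j. All Re(p)<0: No (unstable)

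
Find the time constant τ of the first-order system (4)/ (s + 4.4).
First-order system: τ = -1/pole. Pole = -4.4. τ = -1/(-4.4) = 0.2273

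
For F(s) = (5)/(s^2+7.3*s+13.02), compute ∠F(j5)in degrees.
Substitute s = j*5: F(j5) = -0.040589 - 0.123664j.
∠F(j5) = atan2(Im, Re) = atan2(-0.123664, -0.040589) = -108.17°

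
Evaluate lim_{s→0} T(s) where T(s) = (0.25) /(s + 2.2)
DC gain = T(0) = num(0)/den(0) = 0.25/2.2 = 0.1136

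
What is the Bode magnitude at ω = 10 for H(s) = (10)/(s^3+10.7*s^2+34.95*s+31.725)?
Substitute s = j*10: H(j10) = -0.00691646 + 0.0043333j.
|H(j10)| = sqrt(Re² + Im²) = 0.008162.
20*log₁₀(0.008162) = -41.76 dB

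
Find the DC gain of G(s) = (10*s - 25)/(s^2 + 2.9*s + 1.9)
DC gain = G(0) = num(0)/den(0) = -25/1.9 = -13.16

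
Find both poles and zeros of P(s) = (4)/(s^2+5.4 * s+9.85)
Set denominator = 0: s^2 + 5.4*s + 9.85 = 0 → Poles: -2.7 + 1.6j, -2.7 - 1.6j
Numerator is a nonzero constant (4) → Zeros: none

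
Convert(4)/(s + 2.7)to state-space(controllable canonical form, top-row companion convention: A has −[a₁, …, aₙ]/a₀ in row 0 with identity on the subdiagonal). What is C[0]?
Reachable canonical form: C = numerator coefficients (right-aligned, zero-padded to length n).
num = 4, C = [[4]].
C[0] = 4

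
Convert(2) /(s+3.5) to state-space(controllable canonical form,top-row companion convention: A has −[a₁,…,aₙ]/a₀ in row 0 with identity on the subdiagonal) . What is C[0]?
Reachable canonical form: C = numerator coefficients (right-aligned, zero-padded to length n).
num = 2, C = [[2]].
C[0] = 2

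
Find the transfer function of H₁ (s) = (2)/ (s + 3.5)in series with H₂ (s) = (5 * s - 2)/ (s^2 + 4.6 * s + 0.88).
Series: H = H₁ · H₂ = (n₁·n₂)/(d₁·d₂).
Num: n₁·n₂ = 10*s - 4. Den: d₁·d₂ = s^3 + 8.1*s^2 + 16.98*s + 3.08.
H(s) = (10*s - 4)/(s^3 + 8.1*s^2 + 16.98*s + 3.08)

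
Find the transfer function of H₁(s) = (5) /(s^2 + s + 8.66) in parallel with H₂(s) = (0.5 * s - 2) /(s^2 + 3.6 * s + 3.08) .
Parallel: H = H₁ + H₂ = (n₁·d₂ + n₂·d₁)/(d₁·d₂).
n₁·d₂ = 5*s^2 + 18*s + 15.4. n₂·d₁ = 0.5*s^3 - 1.5*s^2 + 2.33*s - 17.32. Sum = 0.5*s^3 + 3.5*s^2 + 20.33*s - 1.92. d₁·d₂ = s^4 + 4.6*s^3 + 15.34*s^2 + 34.256*s + 26.6728.
H(s) = (0.5*s^3 + 3.5*s^2 + 20.33*s - 1.92)/(s^4 + 4.6*s^3 + 15.34*s^2 + 34.256*s + 26.6728)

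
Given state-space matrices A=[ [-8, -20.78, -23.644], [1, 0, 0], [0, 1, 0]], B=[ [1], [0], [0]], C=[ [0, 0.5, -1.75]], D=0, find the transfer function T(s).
T(s) = C(sI - A)⁻¹B + D.
Characteristic polynomial det(sI - A) = s^3 + 8*s^2 + 20.78*s + 23.644.
Numerator from C·adj(sI-A)·B + D·det(sI-A) = 0.5*s - 1.75.
T(s) = (0.5*s - 1.75)/(s^3 + 8*s^2 + 20.78*s + 23.644)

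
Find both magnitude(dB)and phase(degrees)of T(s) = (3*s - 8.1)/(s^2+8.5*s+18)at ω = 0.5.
Substitute s = j*0.5: T(j0.5) = -0.412458 + 0.183265j.
|T| = 20*log₁₀(sqrt(Re²+Im²)) = -6.91 dB.
∠T = atan2(Im, Re) = 156.04°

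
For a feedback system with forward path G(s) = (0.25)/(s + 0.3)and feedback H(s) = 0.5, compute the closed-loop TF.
Closed-loop T = G/(1+GH).
Numerator: G_num * H_den = 0.25.
Denominator: G_den * H_den + G_num * H_num = (s + 0.3) + (0.125) = s + 0.425.
T(s) = (0.25)/(s + 0.425)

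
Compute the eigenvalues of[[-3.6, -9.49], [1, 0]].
Eigenvalues solve det(λI - A) = 0.
Characteristic polynomial: λ^2 + 3.6*λ + 9.49 = 0.
Roots: -1.8 + 2.5j, -1.8 - 2.5j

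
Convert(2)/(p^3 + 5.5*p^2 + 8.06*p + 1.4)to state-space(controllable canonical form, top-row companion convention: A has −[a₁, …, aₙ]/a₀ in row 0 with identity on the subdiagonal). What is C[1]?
Reachable canonical form: C = numerator coefficients (right-aligned, zero-padded to length n).
num = 2, C = [[0, 0, 2]].
C[1] = 0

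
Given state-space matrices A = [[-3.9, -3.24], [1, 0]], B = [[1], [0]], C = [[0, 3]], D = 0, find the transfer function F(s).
F(s) = C(sI - A)⁻¹B + D.
Characteristic polynomial det(sI - A) = s^2 + 3.9*s + 3.24.
Numerator from C·adj(sI-A)·B + D·det(sI-A) = 3.
F(s) = (3)/(s^2 + 3.9*s + 3.24)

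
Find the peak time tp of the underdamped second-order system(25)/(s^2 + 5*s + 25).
Standard form: ωn²/(s²+2ζωn·s+ωn²) → ωn = 5, ζ = 0.5.
ωd = ωn·√(1-ζ²) = 5·√(1-0.5²) = 4.33.
tp = π/ωd = π/4.33 = 0.7255 s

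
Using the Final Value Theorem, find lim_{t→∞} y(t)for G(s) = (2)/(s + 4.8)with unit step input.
FVT: lim_{t→∞} y(t) = lim_{s→0} s*Y(s) where Y(s) = G(s)/s.
= lim_{s→0} G(s) = G(0) = num(0)/den(0) = 2/4.8 = 0.4167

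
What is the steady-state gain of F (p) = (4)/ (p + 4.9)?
DC gain = F(0) = num(0)/den(0) = 4/4.9 = 0.8163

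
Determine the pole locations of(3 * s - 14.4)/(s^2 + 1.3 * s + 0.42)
Set denominator = 0: s^2 + 1.3*s + 0.42 = (s + 0.7)(s + 0.6) = 0 → Poles: -0.6, -0.7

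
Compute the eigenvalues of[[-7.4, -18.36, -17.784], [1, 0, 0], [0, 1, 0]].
Eigenvalues solve det(λI - A) = 0.
Characteristic polynomial: λ^3 + 7.4*λ^2 + 18.36*λ + 17.784 = 0.
Factor: (λ + 3.8)(λ^2 + 3.6*λ + 4.68) = 0.
Roots: -1.8 + 1.2j, -1.8 - 1.2j, -3.8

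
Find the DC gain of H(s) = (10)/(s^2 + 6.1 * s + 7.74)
DC gain = H(0) = num(0)/den(0) = 10/7.74 = 1.292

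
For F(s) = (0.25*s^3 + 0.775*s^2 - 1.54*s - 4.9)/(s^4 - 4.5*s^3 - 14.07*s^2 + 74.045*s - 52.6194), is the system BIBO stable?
Denominator: s^4 - 4.5*s^3 - 14.07*s^2 + 74.045*s - 52.6194 = (s - 4.6)(s - 3.1)(s + 4.1)(s - 0.9). Poles: -4.1, 0.9, 3.1, 4.6. All Re(p)<0: No (unstable)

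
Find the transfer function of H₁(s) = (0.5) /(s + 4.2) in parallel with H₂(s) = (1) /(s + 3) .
Parallel: H = H₁ + H₂ = (n₁·d₂ + n₂·d₁)/(d₁·d₂).
n₁·d₂ = 0.5*s + 1.5. n₂·d₁ = s + 4.2. Sum = 1.5*s + 5.7. d₁·d₂ = s^2 + 7.2*s + 12.6.
H(s) = (1.5*s + 5.7)/(s^2 + 7.2*s + 12.6)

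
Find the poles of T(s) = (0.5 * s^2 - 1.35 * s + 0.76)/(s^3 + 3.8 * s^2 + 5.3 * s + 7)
Set denominator = 0: s^3 + 3.8*s^2 + 5.3*s + 7 = (s + 2.8)(s^2 + s + 2.5) = 0 → Poles: -0.5 + 1.5j, -0.5 - 1.5j, -2.8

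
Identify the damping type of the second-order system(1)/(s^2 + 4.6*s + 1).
Standard form: ωn²/(s²+2ζωn·s+ωn²) gives ωn=1, ζ=2.3.
Overdamped (ζ = 2.3 > 1)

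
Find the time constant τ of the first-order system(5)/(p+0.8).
First-order system: τ = -1/pole. Pole = -0.8. τ = -1/(-0.8) = 1.25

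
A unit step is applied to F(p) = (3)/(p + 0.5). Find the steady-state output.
FVT: lim_{t→∞} y(t) = lim_{p→0} p*Y(p) where Y(p) = F(p)/p.
= lim_{p→0} F(p) = F(0) = num(0)/den(0) = 3/0.5 = 6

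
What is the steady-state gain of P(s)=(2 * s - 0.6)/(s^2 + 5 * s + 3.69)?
DC gain = P(0) = num(0)/den(0) = -0.6/3.69 = -0.1626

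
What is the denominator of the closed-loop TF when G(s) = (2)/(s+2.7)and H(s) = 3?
Characteristic poly = G_den * H_den + G_num * H_num = (s + 2.7) + (6) = s + 8.7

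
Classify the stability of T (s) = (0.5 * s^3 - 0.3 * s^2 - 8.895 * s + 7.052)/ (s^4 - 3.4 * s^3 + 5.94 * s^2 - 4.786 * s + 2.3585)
Denominator: s^4 - 3.4*s^3 + 5.94*s^2 - 4.786*s + 2.3585 = (s^2 - 2.4*s + 2.65)(s^2 - s + 0.89). Poles: 0.5 + 0.8j, 0.5 - 0.8j, 1.2 + 1.1j, 1.2 - 1.1j. Unstable (4 pole(s) in RHP)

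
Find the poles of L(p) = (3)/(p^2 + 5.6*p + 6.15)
Set denominator = 0: p^2 + 5.6*p + 6.15 = (p + 4.1)(p + 1.5) = 0 → Poles: -1.5, -4.1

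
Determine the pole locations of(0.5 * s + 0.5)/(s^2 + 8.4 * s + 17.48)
Set denominator = 0: s^2 + 8.4*s + 17.48 = (s + 3.8)(s + 4.6) = 0 → Poles: -3.8, -4.6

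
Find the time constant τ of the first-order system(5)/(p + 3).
First-order system: τ = -1/pole. Pole = -3. τ = -1/(-3) = 0.3333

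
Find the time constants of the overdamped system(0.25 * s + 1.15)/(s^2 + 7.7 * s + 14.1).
Overdamped: real poles at -4.7, -3. τ = -1/pole → τ₁ = 0.2128, τ₂ = 0.3333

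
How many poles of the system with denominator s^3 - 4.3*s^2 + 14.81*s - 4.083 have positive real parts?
s^3 - 4.3*s^2 + 14.81*s - 4.083 = (s - 0.3)(s^2 - 4*s + 13.61). Poles: 0.3, 2 + 3.1j, 2 - 3.1j. RHP poles (Re>0): 3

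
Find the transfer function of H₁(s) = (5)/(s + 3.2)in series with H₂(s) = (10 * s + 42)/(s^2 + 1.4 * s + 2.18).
Series: H = H₁ · H₂ = (n₁·n₂)/(d₁·d₂).
Num: n₁·n₂ = 50*s + 210. Den: d₁·d₂ = s^3 + 4.6*s^2 + 6.66*s + 6.976.
H(s) = (50*s + 210)/(s^3 + 4.6*s^2 + 6.66*s + 6.976)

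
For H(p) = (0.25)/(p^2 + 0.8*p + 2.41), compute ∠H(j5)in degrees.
Substitute p = j*5: H(j5) = -0.0107304 - 0.00190003j.
∠H(j5) = atan2(Im, Re) = atan2(-0.00190003, -0.0107304) = -169.96°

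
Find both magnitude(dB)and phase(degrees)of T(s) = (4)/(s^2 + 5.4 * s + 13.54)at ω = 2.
Substitute s = j*2: T(j2) = 0.183769 - 0.208041j.
|T| = 20*log₁₀(sqrt(Re²+Im²)) = -11.13 dB.
∠T = atan2(Im, Re) = -48.54°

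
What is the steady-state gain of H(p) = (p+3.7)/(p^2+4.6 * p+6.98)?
DC gain = H(0) = num(0)/den(0) = 3.7/6.98 = 0.5301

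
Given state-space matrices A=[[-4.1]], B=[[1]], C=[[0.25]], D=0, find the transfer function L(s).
L(s) = C(sI - A)⁻¹B + D.
Characteristic polynomial det(sI - A) = s + 4.1.
Numerator from C·adj(sI-A)·B + D·det(sI-A) = 0.25.
L(s) = (0.25)/(s + 4.1)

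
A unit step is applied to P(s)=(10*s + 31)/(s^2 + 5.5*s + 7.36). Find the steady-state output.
FVT: lim_{t→∞} y(t) = lim_{s→0} s*Y(s) where Y(s) = P(s)/s.
= lim_{s→0} P(s) = P(0) = num(0)/den(0) = 31/7.36 = 4.212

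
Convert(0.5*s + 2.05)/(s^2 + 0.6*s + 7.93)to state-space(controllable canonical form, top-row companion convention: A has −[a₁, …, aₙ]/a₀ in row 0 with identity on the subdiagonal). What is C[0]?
Reachable canonical form: C = numerator coefficients (right-aligned, zero-padded to length n).
num = 0.5*s + 2.05, C = [[0.5, 2.05]].
C[0] = 0.5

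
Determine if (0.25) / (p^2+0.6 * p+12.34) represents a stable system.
Denominator: p^2 + 0.6*p + 12.34. Poles: -0.3 + 3.5j, -0.3 - 3.5j. All Re(p)<0: Yes (stable)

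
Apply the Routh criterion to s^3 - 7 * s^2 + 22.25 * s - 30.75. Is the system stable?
Routh array:
s^3: [1, 22.25]; s^2: [-7, -30.75]; s^1: [17.8571]; s^0: [-30.75]
First column: [1, -7, 17.8571, -30.75]. Sign changes = 3.
No, unstable (3 RHP root(s))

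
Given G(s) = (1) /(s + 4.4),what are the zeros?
Numerator is a nonzero constant (1) → Zeros: none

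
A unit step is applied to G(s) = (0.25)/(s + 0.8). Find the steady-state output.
FVT: lim_{t→∞} y(t) = lim_{s→0} s*Y(s) where Y(s) = G(s)/s.
= lim_{s→0} G(s) = G(0) = num(0)/den(0) = 0.25/0.8 = 0.3125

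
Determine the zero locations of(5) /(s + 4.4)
Numerator is a nonzero constant (5) → Zeros: none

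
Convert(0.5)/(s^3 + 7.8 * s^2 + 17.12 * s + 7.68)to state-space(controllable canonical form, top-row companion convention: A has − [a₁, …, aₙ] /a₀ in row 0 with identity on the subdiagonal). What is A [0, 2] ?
Reachable canonical form for den = s^3 + 7.8*s^2 + 17.12*s + 7.68: top row of A = -[a₁,a₂,...,aₙ]/a₀, ones on the subdiagonal, zeros elsewhere.
A = [[-7.8, -17.12, -7.68], [1, 0, 0], [0, 1, 0]].
A[0,2] = -7.68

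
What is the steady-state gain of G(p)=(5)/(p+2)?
DC gain = G(0) = num(0)/den(0) = 5/2 = 2.5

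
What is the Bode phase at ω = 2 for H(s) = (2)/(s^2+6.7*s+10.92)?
Substitute s = j*2: H(j2) = 0.0608495 - 0.11783j.
∠H(j2) = atan2(Im, Re) = atan2(-0.11783, 0.0608495) = -62.69°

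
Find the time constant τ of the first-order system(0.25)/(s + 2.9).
First-order system: τ = -1/pole. Pole = -2.9. τ = -1/(-2.9) = 0.3448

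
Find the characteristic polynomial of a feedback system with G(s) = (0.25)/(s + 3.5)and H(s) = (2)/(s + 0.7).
Characteristic poly = G_den * H_den + G_num * H_num = (s^2 + 4.2*s + 2.45) + (0.5) = s^2 + 4.2*s + 2.95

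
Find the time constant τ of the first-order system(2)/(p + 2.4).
First-order system: τ = -1/pole. Pole = -2.4. τ = -1/(-2.4) = 0.4167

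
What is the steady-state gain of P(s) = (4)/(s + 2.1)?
DC gain = P(0) = num(0)/den(0) = 4/2.1 = 1.905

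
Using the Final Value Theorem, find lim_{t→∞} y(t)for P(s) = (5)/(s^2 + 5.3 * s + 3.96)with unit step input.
FVT: lim_{t→∞} y(t) = lim_{s→0} s*Y(s) where Y(s) = P(s)/s.
= lim_{s→0} P(s) = P(0) = num(0)/den(0) = 5/3.96 = 1.263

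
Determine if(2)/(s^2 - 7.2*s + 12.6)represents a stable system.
Denominator: s^2 - 7.2*s + 12.6 = (s - 4.2)(s - 3). Poles: 3, 4.2. All Re(p)<0: No (unstable)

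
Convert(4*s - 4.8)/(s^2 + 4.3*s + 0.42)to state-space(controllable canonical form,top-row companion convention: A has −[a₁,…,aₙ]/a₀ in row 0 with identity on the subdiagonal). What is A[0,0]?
Reachable canonical form for den = s^2 + 4.3*s + 0.42: top row of A = -[a₁,a₂,...,aₙ]/a₀, ones on the subdiagonal, zeros elsewhere.
A = [[-4.3, -0.42], [1, 0]].
A[0,0] = -4.3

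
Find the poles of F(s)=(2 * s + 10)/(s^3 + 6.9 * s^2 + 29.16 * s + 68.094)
Set denominator = 0: s^3 + 6.9*s^2 + 29.16*s + 68.094 = (s + 3.9)(s^2 + 3*s + 17.46) = 0 → Poles: -1.5 + 3.9j, -1.5 - 3.9j, -3.9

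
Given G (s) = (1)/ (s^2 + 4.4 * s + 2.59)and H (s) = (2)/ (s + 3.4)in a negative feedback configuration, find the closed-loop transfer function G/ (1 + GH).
Closed-loop T = G/(1+GH).
Numerator: G_num * H_den = s + 3.4.
Denominator: G_den * H_den + G_num * H_num = (s^3 + 7.8*s^2 + 17.55*s + 8.806) + (2) = s^3 + 7.8*s^2 + 17.55*s + 10.806.
T(s) = (s + 3.4)/(s^3 + 7.8*s^2 + 17.55*s + 10.806)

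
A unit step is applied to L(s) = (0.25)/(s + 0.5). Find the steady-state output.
FVT: lim_{t→∞} y(t) = lim_{s→0} s*Y(s) where Y(s) = L(s)/s.
= lim_{s→0} L(s) = L(0) = num(0)/den(0) = 0.25/0.5 = 0.5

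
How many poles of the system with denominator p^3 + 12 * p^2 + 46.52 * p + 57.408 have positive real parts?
p^3 + 12*p^2 + 46.52*p + 57.408 = (p + 2.6)(p + 4.6)(p + 4.8). Poles: -2.6, -4.6, -4.8. RHP poles (Re>0): 0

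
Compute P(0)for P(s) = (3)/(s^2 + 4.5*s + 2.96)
DC gain = P(0) = num(0)/den(0) = 3/2.96 = 1.014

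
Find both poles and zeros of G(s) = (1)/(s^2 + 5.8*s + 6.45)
Set denominator = 0: s^2 + 5.8*s + 6.45 = (s + 4.3)(s + 1.5) = 0 → Poles: -1.5, -4.3
Numerator is a nonzero constant (1) → Zeros: none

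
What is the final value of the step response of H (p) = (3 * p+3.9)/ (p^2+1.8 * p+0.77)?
FVT: lim_{t→∞} y(t) = lim_{p→0} p*Y(p) where Y(p) = H(p)/p.
= lim_{p→0} H(p) = H(0) = num(0)/den(0) = 3.9/0.77 = 5.065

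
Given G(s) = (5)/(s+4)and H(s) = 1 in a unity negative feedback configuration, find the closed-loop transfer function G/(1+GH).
Closed-loop T = G/(1+GH).
Numerator: G_num * H_den = 5.
Denominator: G_den * H_den + G_num * H_num = (s + 4) + (5) = s + 9.
T(s) = (5)/(s + 9)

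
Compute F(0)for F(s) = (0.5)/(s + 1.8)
DC gain = F(0) = num(0)/den(0) = 0.5/1.8 = 0.2778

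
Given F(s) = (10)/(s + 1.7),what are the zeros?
Numerator is a nonzero constant (10) → Zeros: none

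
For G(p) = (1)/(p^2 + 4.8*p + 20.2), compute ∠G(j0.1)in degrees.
Substitute p = j*0.1: G(j0.1) = 0.0495015 - 0.00117686j.
∠G(j0.1) = atan2(Im, Re) = atan2(-0.00117686, 0.0495015) = -1.36°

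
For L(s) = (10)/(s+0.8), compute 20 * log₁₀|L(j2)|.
Substitute s = j*2: L(j2) = 1.72414 - 4.31034j.
|L(j2)| = sqrt(Re² + Im²) = 4.642.
20*log₁₀(4.642) = 13.33 dB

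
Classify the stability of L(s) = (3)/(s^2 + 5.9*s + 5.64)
Denominator: s^2 + 5.9*s + 5.64 = (s + 4.7)(s + 1.2). Poles: -1.2, -4.7. Stable (all poles in LHP)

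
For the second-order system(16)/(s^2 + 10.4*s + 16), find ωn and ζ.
Standard form: ωn²/(s²+2ζωn·s+ωn²).
const=16=ωn² → ωn=4, s coeff=10.4=2ζωn → ζ=1.3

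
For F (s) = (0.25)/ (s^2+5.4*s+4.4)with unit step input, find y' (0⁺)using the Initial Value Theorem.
IVT: y'(0⁺) = lim_{s→∞} s²·Y(s) = lim_{s→∞} s·F(s).
deg(num) = 0, deg(den) = 2, relative degree = 2 ≥ 2, so s·F(s) → 0. Initial slope = 0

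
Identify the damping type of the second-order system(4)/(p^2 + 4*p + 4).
Standard form: ωn²/(p²+2ζωn·p+ωn²) gives ωn=2, ζ=1.
Critically damped (ζ = 1)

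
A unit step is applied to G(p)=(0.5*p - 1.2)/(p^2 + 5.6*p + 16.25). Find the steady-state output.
FVT: lim_{t→∞} y(t) = lim_{p→0} p*Y(p) where Y(p) = G(p)/p.
= lim_{p→0} G(p) = G(0) = num(0)/den(0) = -1.2/16.25 = -0.07385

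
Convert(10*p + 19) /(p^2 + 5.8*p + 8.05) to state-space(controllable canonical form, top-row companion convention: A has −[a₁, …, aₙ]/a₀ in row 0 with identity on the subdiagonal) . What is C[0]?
Reachable canonical form: C = numerator coefficients (right-aligned, zero-padded to length n).
num = 10*p + 19, C = [[10, 19]].
C[0] = 10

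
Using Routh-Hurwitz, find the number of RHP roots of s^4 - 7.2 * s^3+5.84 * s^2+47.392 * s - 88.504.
Routh array:
s^4: [1, 5.84, -88.504]; s^3: [-7.2, 47.392]; s^2: [12.4222, -88.504]; s^1: [-3.90549]; s^0: [-88.504]
First column: [1, -7.2, 12.4222, -3.90549, -88.504]. Sign changes = RHP roots = 3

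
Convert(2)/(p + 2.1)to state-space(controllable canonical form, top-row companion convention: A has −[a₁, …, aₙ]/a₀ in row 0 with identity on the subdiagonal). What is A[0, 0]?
Reachable canonical form for den = p + 2.1: top row of A = -[a₁,a₂,...,aₙ]/a₀, ones on the subdiagonal, zeros elsewhere.
A = [[-2.1]].
A[0,0] = -2.1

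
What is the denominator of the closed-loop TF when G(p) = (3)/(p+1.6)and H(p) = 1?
Characteristic poly = G_den * H_den + G_num * H_num = (p + 1.6) + (3) = p + 4.6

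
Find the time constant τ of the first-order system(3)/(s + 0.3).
First-order system: τ = -1/pole. Pole = -0.3. τ = -1/(-0.3) = 3.333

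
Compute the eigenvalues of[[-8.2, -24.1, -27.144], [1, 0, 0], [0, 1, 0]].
Eigenvalues solve det(λI - A) = 0.
Characteristic polynomial: λ^3 + 8.2*λ^2 + 24.1*λ + 27.144 = 0.
Factor: (λ + 3.6)(λ^2 + 4.6*λ + 7.54) = 0.
Roots: -2.3 + 1.5j, -2.3 - 1.5j, -3.6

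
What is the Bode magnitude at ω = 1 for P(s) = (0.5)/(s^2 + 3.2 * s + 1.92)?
Substitute s = j*1: P(j1) = 0.0414923 - 0.144321j.
|P(j1)| = sqrt(Re² + Im²) = 0.1502.
20*log₁₀(0.1502) = -16.47 dB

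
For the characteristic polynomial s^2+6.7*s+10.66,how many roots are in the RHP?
s^2 + 6.7*s + 10.66 = (s + 4.1)(s + 2.6). Poles: -2.6, -4.1. RHP poles (Re>0): 0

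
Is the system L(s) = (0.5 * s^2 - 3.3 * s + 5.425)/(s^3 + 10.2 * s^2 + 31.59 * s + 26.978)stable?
Denominator: s^3 + 10.2*s^2 + 31.59*s + 26.978 = (s + 1.4)(s + 4.7)(s + 4.1). Poles: -1.4, -4.1, -4.7. All Re(p)<0: Yes (stable)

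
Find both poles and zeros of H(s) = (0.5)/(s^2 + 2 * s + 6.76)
Set denominator = 0: s^2 + 2*s + 6.76 = 0 → Poles: -1 + 2.4j, -1 - 2.4j
Numerator is a nonzero constant (0.5) → Zeros: none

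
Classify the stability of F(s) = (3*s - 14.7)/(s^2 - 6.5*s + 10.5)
Denominator: s^2 - 6.5*s + 10.5 = (s - 3.5)(s - 3). Poles: 3, 3.5. Unstable (2 pole(s) in RHP)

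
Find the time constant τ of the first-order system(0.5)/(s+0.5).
First-order system: τ = -1/pole. Pole = -0.5. τ = -1/(-0.5) = 2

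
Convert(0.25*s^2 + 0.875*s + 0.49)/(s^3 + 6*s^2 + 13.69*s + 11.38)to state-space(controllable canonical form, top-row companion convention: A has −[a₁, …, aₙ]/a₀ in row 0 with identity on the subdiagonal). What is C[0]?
Reachable canonical form: C = numerator coefficients (right-aligned, zero-padded to length n).
num = 0.25*s^2 + 0.875*s + 0.49, C = [[0.25, 0.875, 0.49]].
C[0] = 0.25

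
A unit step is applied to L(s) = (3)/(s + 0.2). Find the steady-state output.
FVT: lim_{t→∞} y(t) = lim_{s→0} s*Y(s) where Y(s) = L(s)/s.
= lim_{s→0} L(s) = L(0) = num(0)/den(0) = 3/0.2 = 15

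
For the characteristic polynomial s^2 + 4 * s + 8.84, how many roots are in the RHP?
Poles: -2 + 2.2j, -2 - 2.2j. RHP poles (Re>0): 0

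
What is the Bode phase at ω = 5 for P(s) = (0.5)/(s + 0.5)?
Substitute s = j*5: P(j5) = 0.00990099 - 0.0990099j.
∠P(j5) = atan2(Im, Re) = atan2(-0.0990099, 0.00990099) = -84.29°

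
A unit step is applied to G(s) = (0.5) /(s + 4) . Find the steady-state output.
FVT: lim_{t→∞} y(t) = lim_{s→0} s*Y(s) where Y(s) = G(s)/s.
= lim_{s→0} G(s) = G(0) = num(0)/den(0) = 0.5/4 = 0.125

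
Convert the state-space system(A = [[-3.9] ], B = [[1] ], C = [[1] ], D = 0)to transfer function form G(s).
G(s) = C(sI - A)⁻¹B + D.
Characteristic polynomial det(sI - A) = s + 3.9.
Numerator from C·adj(sI-A)·B + D·det(sI-A) = 1.
G(s) = (1)/(s + 3.9)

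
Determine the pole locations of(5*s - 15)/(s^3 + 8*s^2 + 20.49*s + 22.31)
Set denominator = 0: s^3 + 8*s^2 + 20.49*s + 22.31 = (s + 4.6)(s^2 + 3.4*s + 4.85) = 0 → Poles: -1.7 + 1.4j, -1.7 - 1.4j, -4.6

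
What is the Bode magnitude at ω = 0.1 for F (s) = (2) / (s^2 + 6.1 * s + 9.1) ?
Substitute s = j*0.1: F(j0.1) = 0.219036 - 0.0146988j.
|F(j0.1)| = sqrt(Re² + Im²) = 0.2195.
20*log₁₀(0.2195) = -13.17 dB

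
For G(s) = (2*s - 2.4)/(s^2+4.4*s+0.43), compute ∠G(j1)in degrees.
Substitute s = j*1: G(j1) = 0.516538 + 0.478539j.
∠G(j1) = atan2(Im, Re) = atan2(0.478539, 0.516538) = 42.81°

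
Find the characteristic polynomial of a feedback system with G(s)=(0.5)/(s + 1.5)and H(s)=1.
Characteristic poly = G_den * H_den + G_num * H_num = (s + 1.5) + (0.5) = s + 2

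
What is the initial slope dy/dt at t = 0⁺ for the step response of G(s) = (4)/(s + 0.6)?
IVT: y'(0⁺) = lim_{s→∞} s²·Y(s) = lim_{s→∞} s·G(s).
deg(num) = 0, deg(den) = 1, relative degree = 1, so s·G(s) → (leading num)/(leading den) = 4/1 = 4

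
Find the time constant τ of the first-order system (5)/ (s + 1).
First-order system: τ = -1/pole. Pole = -1. τ = -1/(-1) = 1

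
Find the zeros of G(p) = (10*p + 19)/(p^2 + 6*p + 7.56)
Set numerator = 0: 10*p + 19 = 0 → Zeros: -1.9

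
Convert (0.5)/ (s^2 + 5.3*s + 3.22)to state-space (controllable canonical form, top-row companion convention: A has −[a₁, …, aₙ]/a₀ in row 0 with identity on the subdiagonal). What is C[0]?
Reachable canonical form: C = numerator coefficients (right-aligned, zero-padded to length n).
num = 0.5, C = [[0, 0.5]].
C[0] = 0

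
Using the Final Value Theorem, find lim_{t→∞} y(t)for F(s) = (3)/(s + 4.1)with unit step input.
FVT: lim_{t→∞} y(t) = lim_{s→0} s*Y(s) where Y(s) = F(s)/s.
= lim_{s→0} F(s) = F(0) = num(0)/den(0) = 3/4.1 = 0.7317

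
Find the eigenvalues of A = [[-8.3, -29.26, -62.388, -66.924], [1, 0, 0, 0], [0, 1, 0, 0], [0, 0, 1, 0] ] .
Eigenvalues solve det(λI - A) = 0.
Characteristic polynomial: λ^4 + 8.3*λ^3 + 29.26*λ^2 + 62.388*λ + 66.924 = 0.
Factor: (λ + 3)(λ + 3.3)(λ^2 + 2*λ + 6.76) = 0.
Roots: -1 + 2.4j, -1 - 2.4j, -3, -3.3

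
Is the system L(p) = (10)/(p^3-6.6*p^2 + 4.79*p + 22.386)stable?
Denominator: p^3 - 6.6*p^2 + 4.79*p + 22.386 = (p - 4.1)(p - 3.9)(p + 1.4). Poles: -1.4, 3.9, 4.1. All Re(p)<0: No (unstable)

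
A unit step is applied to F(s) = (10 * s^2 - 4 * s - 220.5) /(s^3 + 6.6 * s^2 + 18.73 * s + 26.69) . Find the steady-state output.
FVT: lim_{t→∞} y(t) = lim_{s→0} s*Y(s) where Y(s) = F(s)/s.
= lim_{s→0} F(s) = F(0) = num(0)/den(0) = -220.5/26.69 = -8.262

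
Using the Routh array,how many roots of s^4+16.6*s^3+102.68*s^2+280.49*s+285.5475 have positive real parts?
Routh array:
s^4: [1, 102.68, 285.5475]; s^3: [16.6, 280.49]; s^2: [85.783, 285.5475]; s^1: [225.233]; s^0: [285.5475]
First column: [1, 16.6, 85.783, 225.233, 285.5475]. Sign changes = RHP roots = 0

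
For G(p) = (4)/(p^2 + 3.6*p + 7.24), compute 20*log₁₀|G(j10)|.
Substitute p = j*10: G(j10) = -0.0374772 - 0.0145448j.
|G(j10)| = sqrt(Re² + Im²) = 0.0402.
20*log₁₀(0.0402) = -27.92 dB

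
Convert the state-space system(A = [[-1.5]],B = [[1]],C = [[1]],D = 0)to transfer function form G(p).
G(p) = C(pI - A)⁻¹B + D.
Characteristic polynomial det(pI - A) = p + 1.5.
Numerator from C·adj(pI-A)·B + D·det(pI-A) = 1.
G(p) = (1)/(p + 1.5)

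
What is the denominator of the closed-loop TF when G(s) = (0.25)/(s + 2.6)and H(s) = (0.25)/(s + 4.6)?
Characteristic poly = G_den * H_den + G_num * H_num = (s^2 + 7.2*s + 11.96) + (0.0625) = s^2 + 7.2*s + 12.0225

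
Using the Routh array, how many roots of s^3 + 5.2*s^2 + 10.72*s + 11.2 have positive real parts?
Routh array:
s^3: [1, 10.72]; s^2: [5.2, 11.2]; s^1: [8.56615]; s^0: [11.2]
First column: [1, 5.2, 8.56615, 11.2]. Sign changes = RHP roots = 0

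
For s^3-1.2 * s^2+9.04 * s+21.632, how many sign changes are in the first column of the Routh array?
Routh array:
s^3: [1, 9.04]; s^2: [-1.2, 21.632]; s^1: [27.0667]; s^0: [21.632]
First column: [1, -1.2, 27.0667, 21.632]. Sign changes = 2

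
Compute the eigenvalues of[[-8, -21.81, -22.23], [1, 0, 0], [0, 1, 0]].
Eigenvalues solve det(λI - A) = 0.
Characteristic polynomial: λ^3 + 8*λ^2 + 21.81*λ + 22.23 = 0.
Factor: (λ + 3.8)(λ^2 + 4.2*λ + 5.85) = 0.
Roots: -2.1 + 1.2j, -2.1 - 1.2j, -3.8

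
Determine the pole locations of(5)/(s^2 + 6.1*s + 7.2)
Set denominator = 0: s^2 + 6.1*s + 7.2 = (s + 1.6)(s + 4.5) = 0 → Poles: -1.6, -4.5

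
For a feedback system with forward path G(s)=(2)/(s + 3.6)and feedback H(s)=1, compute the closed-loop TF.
Closed-loop T = G/(1+GH).
Numerator: G_num * H_den = 2.
Denominator: G_den * H_den + G_num * H_num = (s + 3.6) + (2) = s + 5.6.
T(s) = (2)/(s + 5.6)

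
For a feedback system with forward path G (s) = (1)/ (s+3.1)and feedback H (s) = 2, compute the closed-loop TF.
Closed-loop T = G/(1+GH).
Numerator: G_num * H_den = 1.
Denominator: G_den * H_den + G_num * H_num = (s + 3.1) + (2) = s + 5.1.
T(s) = (1)/(s + 5.1)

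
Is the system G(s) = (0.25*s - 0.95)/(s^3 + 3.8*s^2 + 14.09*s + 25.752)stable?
Denominator: s^3 + 3.8*s^2 + 14.09*s + 25.752 = (s + 2.4)(s^2 + 1.4*s + 10.73). Poles: -0.7 + 3.2j, -0.7 - 3.2j, -2.4. All Re(p)<0: Yes (stable)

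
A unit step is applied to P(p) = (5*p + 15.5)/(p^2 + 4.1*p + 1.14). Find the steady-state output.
FVT: lim_{t→∞} y(t) = lim_{p→0} p*Y(p) where Y(p) = P(p)/p.
= lim_{p→0} P(p) = P(0) = num(0)/den(0) = 15.5/1.14 = 13.6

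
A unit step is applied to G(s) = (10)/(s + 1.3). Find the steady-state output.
FVT: lim_{t→∞} y(t) = lim_{s→0} s*Y(s) where Y(s) = G(s)/s.
= lim_{s→0} G(s) = G(0) = num(0)/den(0) = 10/1.3 = 7.692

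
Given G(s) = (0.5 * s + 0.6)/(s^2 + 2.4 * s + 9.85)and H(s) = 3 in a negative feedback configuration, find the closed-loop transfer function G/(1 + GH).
Closed-loop T = G/(1+GH).
Numerator: G_num * H_den = 0.5*s + 0.6.
Denominator: G_den * H_den + G_num * H_num = (s^2 + 2.4*s + 9.85) + (1.5*s + 1.8) = s^2 + 3.9*s + 11.65.
T(s) = (0.5*s + 0.6)/(s^2 + 3.9*s + 11.65)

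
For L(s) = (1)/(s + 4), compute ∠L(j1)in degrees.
Substitute s = j*1: L(j1) = 0.235294 - 0.0588235j.
∠L(j1) = atan2(Im, Re) = atan2(-0.0588235, 0.235294) = -14.04°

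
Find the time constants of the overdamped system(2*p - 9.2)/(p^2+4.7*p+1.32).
Overdamped: real poles at -4.4, -0.3. τ = -1/pole → τ₁ = 0.2273, τ₂ = 3.333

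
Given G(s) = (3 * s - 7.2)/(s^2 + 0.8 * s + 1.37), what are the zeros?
Set numerator = 0: 3*s - 7.2 = 0 → Zeros: 2.4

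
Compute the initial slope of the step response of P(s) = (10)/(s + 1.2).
IVT: y'(0⁺) = lim_{s→∞} s²·Y(s) = lim_{s→∞} s·P(s).
deg(num) = 0, deg(den) = 1, relative degree = 1, so s·P(s) → (leading num)/(leading den) = 10/1 = 10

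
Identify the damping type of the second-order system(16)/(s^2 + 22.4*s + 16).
Standard form: ωn²/(s²+2ζωn·s+ωn²) gives ωn=4, ζ=2.8.
Overdamped (ζ = 2.8 > 1)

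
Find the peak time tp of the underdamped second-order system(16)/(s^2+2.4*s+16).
Standard form: ωn²/(s²+2ζωn·s+ωn²) → ωn = 4, ζ = 0.3.
ωd = ωn·√(1-ζ²) = 4·√(1-0.3²) = 3.816.
tp = π/ωd = π/3.816 = 0.8233 s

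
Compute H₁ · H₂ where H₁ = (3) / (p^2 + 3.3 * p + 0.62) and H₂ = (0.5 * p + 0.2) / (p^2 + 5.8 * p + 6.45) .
Series: H = H₁ · H₂ = (n₁·n₂)/(d₁·d₂).
Num: n₁·n₂ = 1.5*p + 0.6. Den: d₁·d₂ = p^4 + 9.1*p^3 + 26.21*p^2 + 24.881*p + 3.999.
H(p) = (1.5*p + 0.6)/(p^4 + 9.1*p^3 + 26.21*p^2 + 24.881*p + 3.999)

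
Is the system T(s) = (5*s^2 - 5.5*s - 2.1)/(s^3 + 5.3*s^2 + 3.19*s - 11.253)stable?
Denominator: s^3 + 5.3*s^2 + 3.19*s - 11.253 = (s - 1.1)(s + 3.1)(s + 3.3). Poles: -3.1, -3.3, 1.1. All Re(p)<0: No (unstable)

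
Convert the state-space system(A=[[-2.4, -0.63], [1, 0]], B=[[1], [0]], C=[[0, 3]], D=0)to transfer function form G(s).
G(s) = C(sI - A)⁻¹B + D.
Characteristic polynomial det(sI - A) = s^2 + 2.4*s + 0.63.
Numerator from C·adj(sI-A)·B + D·det(sI-A) = 3.
G(s) = (3)/(s^2 + 2.4*s + 0.63)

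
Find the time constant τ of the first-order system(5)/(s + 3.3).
First-order system: τ = -1/pole. Pole = -3.3. τ = -1/(-3.3) = 0.303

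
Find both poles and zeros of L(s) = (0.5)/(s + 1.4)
Set denominator = 0: s + 1.4 = 0 → Poles: -1.4
Numerator is a nonzero constant (0.5) → Zeros: none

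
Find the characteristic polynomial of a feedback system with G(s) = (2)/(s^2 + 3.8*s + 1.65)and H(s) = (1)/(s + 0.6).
Characteristic poly = G_den * H_den + G_num * H_num = (s^3 + 4.4*s^2 + 3.93*s + 0.99) + (2) = s^3 + 4.4*s^2 + 3.93*s + 2.99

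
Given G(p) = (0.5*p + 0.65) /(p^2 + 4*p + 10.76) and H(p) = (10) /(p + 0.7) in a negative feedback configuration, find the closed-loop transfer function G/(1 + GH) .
Closed-loop T = G/(1+GH).
Numerator: G_num * H_den = 0.5*p^2 + p + 0.455.
Denominator: G_den * H_den + G_num * H_num = (p^3 + 4.7*p^2 + 13.56*p + 7.532) + (5*p + 6.5) = p^3 + 4.7*p^2 + 18.56*p + 14.032.
T(p) = (0.5*p^2 + p + 0.455)/(p^3 + 4.7*p^2 + 18.56*p + 14.032)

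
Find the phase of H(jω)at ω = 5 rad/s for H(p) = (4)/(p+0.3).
Substitute p = j*5: H(j5) = 0.0478278 - 0.79713j.
∠H(j5) = atan2(Im, Re) = atan2(-0.79713, 0.0478278) = -86.57°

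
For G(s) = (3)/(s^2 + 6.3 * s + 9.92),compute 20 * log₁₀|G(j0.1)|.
Substitute s = j*0.1: G(j0.1) = 0.301506 - 0.0191674j.
|G(j0.1)| = sqrt(Re² + Im²) = 0.3021.
20*log₁₀(0.3021) = -10.40 dB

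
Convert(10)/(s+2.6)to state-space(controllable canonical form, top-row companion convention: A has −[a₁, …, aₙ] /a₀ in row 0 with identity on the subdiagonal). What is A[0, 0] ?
Reachable canonical form for den = s + 2.6: top row of A = -[a₁,a₂,...,aₙ]/a₀, ones on the subdiagonal, zeros elsewhere.
A = [[-2.6]].
A[0,0] = -2.6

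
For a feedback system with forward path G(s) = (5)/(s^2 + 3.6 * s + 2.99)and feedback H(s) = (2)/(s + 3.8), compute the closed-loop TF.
Closed-loop T = G/(1+GH).
Numerator: G_num * H_den = 5*s + 19.
Denominator: G_den * H_den + G_num * H_num = (s^3 + 7.4*s^2 + 16.67*s + 11.362) + (10) = s^3 + 7.4*s^2 + 16.67*s + 21.362.
T(s) = (5*s + 19)/(s^3 + 7.4*s^2 + 16.67*s + 21.362)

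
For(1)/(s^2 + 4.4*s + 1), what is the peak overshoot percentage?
Standard form: ωn²/(s²+2ζωn·s+ωn²) → ωn = 1, ζ = 2.2.
ζ ≥ 1, so the response is non-oscillatory: peak overshoot = 0%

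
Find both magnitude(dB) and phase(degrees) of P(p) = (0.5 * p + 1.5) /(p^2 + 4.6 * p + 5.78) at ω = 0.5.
Substitute p = j*0.5: P(j0.5) = 0.247276 - 0.0576372j.
|P| = 20*log₁₀(sqrt(Re²+Im²)) = -11.91 dB.
∠P = atan2(Im, Re) = -13.12°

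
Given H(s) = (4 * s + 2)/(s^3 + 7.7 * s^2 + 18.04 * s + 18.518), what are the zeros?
Set numerator = 0: 4*s + 2 = 0 → Zeros: -0.5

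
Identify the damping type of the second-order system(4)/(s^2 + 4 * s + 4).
Standard form: ωn²/(s²+2ζωn·s+ωn²) gives ωn=2, ζ=1.
Critically damped (ζ = 1)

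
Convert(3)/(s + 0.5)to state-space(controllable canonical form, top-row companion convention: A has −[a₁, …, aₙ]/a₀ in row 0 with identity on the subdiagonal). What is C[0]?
Reachable canonical form: C = numerator coefficients (right-aligned, zero-padded to length n).
num = 3, C = [[3]].
C[0] = 3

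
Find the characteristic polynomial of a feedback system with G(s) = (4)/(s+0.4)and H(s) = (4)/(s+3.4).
Characteristic poly = G_den * H_den + G_num * H_num = (s^2 + 3.8*s + 1.36) + (16) = s^2 + 3.8*s + 17.36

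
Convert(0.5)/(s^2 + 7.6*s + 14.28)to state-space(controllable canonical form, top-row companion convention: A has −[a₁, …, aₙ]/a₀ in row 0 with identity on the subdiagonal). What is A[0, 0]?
Reachable canonical form for den = s^2 + 7.6*s + 14.28: top row of A = -[a₁,a₂,...,aₙ]/a₀, ones on the subdiagonal, zeros elsewhere.
A = [[-7.6, -14.28], [1, 0]].
A[0,0] = -7.6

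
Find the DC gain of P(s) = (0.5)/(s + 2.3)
DC gain = P(0) = num(0)/den(0) = 0.5/2.3 = 0.2174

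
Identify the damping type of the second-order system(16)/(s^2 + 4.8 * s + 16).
Standard form: ωn²/(s²+2ζωn·s+ωn²) gives ωn=4, ζ=0.6.
Underdamped (ζ = 0.6 < 1)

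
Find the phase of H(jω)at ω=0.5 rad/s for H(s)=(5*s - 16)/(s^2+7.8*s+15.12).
Substitute s = j*0.5: H(j0.5) = -0.965485 + 0.421344j.
∠H(j0.5) = atan2(Im, Re) = atan2(0.421344, -0.965485) = 156.42°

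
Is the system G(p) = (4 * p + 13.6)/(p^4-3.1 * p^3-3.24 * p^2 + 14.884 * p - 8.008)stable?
Denominator: p^4 - 3.1*p^3 - 3.24*p^2 + 14.884*p - 8.008 = (p - 2)(p - 2.6)(p - 0.7)(p + 2.2). Poles: -2.2, 0.7, 2, 2.6. All Re(p)<0: No (unstable)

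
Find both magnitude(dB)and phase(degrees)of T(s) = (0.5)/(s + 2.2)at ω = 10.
Substitute s = j*10: T(j10) = 0.0104922 - 0.0476917j.
|T| = 20*log₁₀(sqrt(Re²+Im²)) = -26.23 dB.
∠T = atan2(Im, Re) = -77.59°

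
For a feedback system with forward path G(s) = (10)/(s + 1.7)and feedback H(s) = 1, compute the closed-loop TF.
Closed-loop T = G/(1+GH).
Numerator: G_num * H_den = 10.
Denominator: G_den * H_den + G_num * H_num = (s + 1.7) + (10) = s + 11.7.
T(s) = (10)/(s + 11.7)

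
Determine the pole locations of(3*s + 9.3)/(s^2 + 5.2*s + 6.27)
Set denominator = 0: s^2 + 5.2*s + 6.27 = (s + 1.9)(s + 3.3) = 0 → Poles: -1.9, -3.3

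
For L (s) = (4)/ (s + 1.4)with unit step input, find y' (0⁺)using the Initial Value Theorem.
IVT: y'(0⁺) = lim_{s→∞} s²·Y(s) = lim_{s→∞} s·L(s).
deg(num) = 0, deg(den) = 1, relative degree = 1, so s·L(s) → (leading num)/(leading den) = 4/1 = 4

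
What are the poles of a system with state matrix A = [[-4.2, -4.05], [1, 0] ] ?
Eigenvalues solve det(λI - A) = 0.
Characteristic polynomial: λ^2 + 4.2*λ + 4.05 = 0.
Factor: (λ + 1.5)(λ + 2.7) = 0.
Roots: -1.5, -2.7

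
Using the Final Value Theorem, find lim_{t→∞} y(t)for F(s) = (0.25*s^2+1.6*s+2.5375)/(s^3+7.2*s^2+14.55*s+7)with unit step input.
FVT: lim_{t→∞} y(t) = lim_{s→0} s*Y(s) where Y(s) = F(s)/s.
= lim_{s→0} F(s) = F(0) = num(0)/den(0) = 2.5375/7 = 0.3625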